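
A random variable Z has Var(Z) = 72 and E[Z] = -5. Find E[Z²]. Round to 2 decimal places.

E[Z²] = Var(Z) + (E[Z])² = 72 + (-5)² = 97

97.00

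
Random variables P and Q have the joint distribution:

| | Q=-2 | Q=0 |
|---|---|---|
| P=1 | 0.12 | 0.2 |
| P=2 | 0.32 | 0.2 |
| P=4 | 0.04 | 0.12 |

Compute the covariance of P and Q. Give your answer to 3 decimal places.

E[P] = 2,  E[Q] = -0.96
E[PQ] = -1.84
Cov(P,Q) = E[PQ] − E[P]E[Q] = -1.84 − (2)(-0.96) = 0.08

0.080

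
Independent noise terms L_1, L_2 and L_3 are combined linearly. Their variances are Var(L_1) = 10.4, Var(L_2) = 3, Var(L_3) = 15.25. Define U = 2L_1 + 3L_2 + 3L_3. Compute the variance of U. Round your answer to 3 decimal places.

205.850

By independence, Var(U) = (2)²Var(L_1) + (3)²Var(L_2) + (3)²Var(L_3)
= (2)²·10.4 + (3)²·3 + (3)²·15.25 = 205.85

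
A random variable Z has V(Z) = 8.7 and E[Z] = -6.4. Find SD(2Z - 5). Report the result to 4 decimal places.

V(2Z - 5) = (2)²·8.7 = 34.8
SD(2Z - 5) = √34.8 ≈ 5.8992

5.8992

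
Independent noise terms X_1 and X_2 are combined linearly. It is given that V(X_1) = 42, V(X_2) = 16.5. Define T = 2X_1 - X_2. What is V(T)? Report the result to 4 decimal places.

By independence, V(T) = (2)²V(X_1) + (-1)²V(X_2)
= (2)²·42 + (-1)²·16.5 = 184.5

184.5000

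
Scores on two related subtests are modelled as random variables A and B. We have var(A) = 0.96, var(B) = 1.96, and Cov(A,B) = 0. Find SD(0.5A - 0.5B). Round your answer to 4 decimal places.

0.8544

var(0.5A - 0.5B) = (0.5)²·var(A) + (-0.5)²·var(B) + 2·(0.5)·(-0.5)·Cov(A,B)
= 0.25·0.96 + 0.25·1.96 + -0.5·0 = 0.73
SD(0.5A - 0.5B) = √0.73 ≈ 0.8544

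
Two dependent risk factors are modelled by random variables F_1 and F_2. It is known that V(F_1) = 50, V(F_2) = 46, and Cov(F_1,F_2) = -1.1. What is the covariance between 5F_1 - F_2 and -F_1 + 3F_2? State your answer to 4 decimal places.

Cov(5F_1 - F_2, -F_1 + 3F_2) = (5)(-1)V(F_1) + (-1)(3)V(F_2) + [(5)(3) + (-1)(-1)]Cov(F_1,F_2)
= -5·50 + -3·46 + 16·-1.1 = -405.6

-405.6000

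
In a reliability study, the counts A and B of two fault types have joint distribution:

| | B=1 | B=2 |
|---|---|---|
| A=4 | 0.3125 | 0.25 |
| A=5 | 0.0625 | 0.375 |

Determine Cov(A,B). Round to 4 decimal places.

E[A] = 4.4375,  E[B] = 1.625
E[AB] = 7.3125
Cov(A,B) = E[AB] − E[A]E[B] = 7.3125 − (4.4375)(1.625) = 0.1015625

0.1016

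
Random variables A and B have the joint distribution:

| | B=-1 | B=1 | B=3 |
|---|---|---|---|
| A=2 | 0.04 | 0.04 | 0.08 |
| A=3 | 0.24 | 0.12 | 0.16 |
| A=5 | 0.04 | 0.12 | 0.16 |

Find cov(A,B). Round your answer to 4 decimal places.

0.3232

E[A] = 3.48,  E[B] = 1.16
E[AB] = 4.36
cov(A,B) = E[AB] − E[A]E[B] = 4.36 − (3.48)(1.16) = 0.3232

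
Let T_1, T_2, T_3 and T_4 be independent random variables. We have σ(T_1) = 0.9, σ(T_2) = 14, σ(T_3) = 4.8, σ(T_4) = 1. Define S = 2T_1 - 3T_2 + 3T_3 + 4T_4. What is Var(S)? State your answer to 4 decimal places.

Var(T_1) = 0.81, Var(T_2) = 196, Var(T_3) = 23.04, Var(T_4) = 1
By independence, Var(S) = (2)²Var(T_1) + (-3)²Var(T_2) + (3)²Var(T_3) + (4)²Var(T_4)
= (2)²·0.81 + (-3)²·196 + (3)²·23.04 + (4)²·1 = 1990.6

1990.6000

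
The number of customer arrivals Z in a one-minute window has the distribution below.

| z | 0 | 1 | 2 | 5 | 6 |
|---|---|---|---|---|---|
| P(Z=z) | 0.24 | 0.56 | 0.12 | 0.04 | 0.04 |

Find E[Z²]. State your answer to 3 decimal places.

E[Z²] = (0)²(0.24) + (1)²(0.56) + (2)²(0.12) + (5)²(0.04) + (6)²(0.04) = 3.48

3.480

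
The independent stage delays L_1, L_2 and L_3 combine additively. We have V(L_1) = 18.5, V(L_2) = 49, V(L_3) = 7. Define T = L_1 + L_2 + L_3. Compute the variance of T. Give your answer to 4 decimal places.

By independence, V(T) = (1)²V(L_1) + (1)²V(L_2) + (1)²V(L_3)
= (1)²·18.5 + (1)²·49 + (1)²·7 = 74.5

74.5000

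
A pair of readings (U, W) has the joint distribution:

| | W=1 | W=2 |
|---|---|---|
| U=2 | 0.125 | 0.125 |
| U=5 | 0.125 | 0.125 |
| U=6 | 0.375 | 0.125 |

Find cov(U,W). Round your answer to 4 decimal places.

-0.1563

E[U] = 4.75,  E[W] = 1.375
E[UW] = 6.375
cov(U,W) = E[UW] − E[U]E[W] = 6.375 − (4.75)(1.375) = -0.15625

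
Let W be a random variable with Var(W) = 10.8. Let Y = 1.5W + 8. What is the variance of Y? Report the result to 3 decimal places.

24.300

Var(1.5W + 8) = (1.5)²·Var(W) = 2.25·10.8 = 24.3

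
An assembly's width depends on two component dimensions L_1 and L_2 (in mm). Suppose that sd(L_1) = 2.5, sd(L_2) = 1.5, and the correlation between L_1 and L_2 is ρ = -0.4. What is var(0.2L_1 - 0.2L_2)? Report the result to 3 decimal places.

0.460

var(L_1) = (2.5)² = 6.25;  var(L_2) = (1.5)² = 2.25
Cov(L_1,L_2) = ρ·sd(L_1)·sd(L_2) = -0.4·2.5·1.5 = -1.5
var(0.2L_1 - 0.2L_2) = (0.2)²·var(L_1) + (-0.2)²·var(L_2) + 2·(0.2)·(-0.2)·Cov(L_1,L_2)
= 0.04·6.25 + 0.04·2.25 + -0.08·-1.5 = 0.46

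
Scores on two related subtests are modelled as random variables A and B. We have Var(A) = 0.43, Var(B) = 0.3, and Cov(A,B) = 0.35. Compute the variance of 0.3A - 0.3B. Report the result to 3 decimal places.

0.003

Var(0.3A - 0.3B) = (0.3)²·Var(A) + (-0.3)²·Var(B) + 2·(0.3)·(-0.3)·Cov(A,B)
= 0.09·0.43 + 0.09·0.3 + -0.18·0.35 = 0.0027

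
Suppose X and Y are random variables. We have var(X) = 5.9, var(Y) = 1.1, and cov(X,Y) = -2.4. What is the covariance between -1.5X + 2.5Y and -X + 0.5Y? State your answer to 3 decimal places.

18.025

cov(-1.5X + 2.5Y, -X + 0.5Y) = (-1.5)(-1)var(X) + (2.5)(0.5)var(Y) + [(-1.5)(0.5) + (2.5)(-1)]cov(X,Y)
= 1.5·5.9 + 1.25·1.1 + -3.25·-2.4 = 18.025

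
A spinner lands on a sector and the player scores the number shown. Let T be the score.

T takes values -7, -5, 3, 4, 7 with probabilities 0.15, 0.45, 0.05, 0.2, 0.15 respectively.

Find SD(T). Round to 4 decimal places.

E[T] = (-7)(0.15) + (-5)(0.45) + (3)(0.05) + (4)(0.2) + (7)(0.15) = -1.3
E[T²] = (-7)²(0.15) + (-5)²(0.45) + (3)²(0.05) + (4)²(0.2) + (7)²(0.15) = 29.6
Var(T) = E[T²] − (E[T])² = 29.6 − (-1.3)² = 27.91
SD(T) = √27.91 ≈ 5.2830

5.2830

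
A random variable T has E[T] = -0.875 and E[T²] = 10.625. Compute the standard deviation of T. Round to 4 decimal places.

var(T) = 10.625 − (-0.875)² = 9.859375
σ(T) = √9.859375 ≈ 3.1400

3.1400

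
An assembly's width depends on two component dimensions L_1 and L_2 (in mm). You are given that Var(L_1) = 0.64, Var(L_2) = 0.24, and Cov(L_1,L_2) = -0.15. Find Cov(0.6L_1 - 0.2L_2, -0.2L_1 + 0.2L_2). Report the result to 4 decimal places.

Cov(0.6L_1 - 0.2L_2, -0.2L_1 + 0.2L_2) = (0.6)(-0.2)Var(L_1) + (-0.2)(0.2)Var(L_2) + [(0.6)(0.2) + (-0.2)(-0.2)]Cov(L_1,L_2)
= -0.12·0.64 + -0.04·0.24 + 0.16·-0.15 = -0.1104

-0.1104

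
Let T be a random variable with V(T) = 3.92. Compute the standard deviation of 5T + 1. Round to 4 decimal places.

9.8995

V(5T + 1) = (5)²·3.92 = 98
SD(5T + 1) = √98 ≈ 9.8995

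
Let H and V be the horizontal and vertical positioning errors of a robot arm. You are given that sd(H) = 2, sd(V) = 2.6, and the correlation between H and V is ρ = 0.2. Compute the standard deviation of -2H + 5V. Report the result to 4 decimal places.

12.8141

var(H) = (2)² = 4;  var(V) = (2.6)² = 6.76
Cov(H,V) = ρ·sd(H)·sd(V) = 0.2·2·2.6 = 1.04
var(-2H + 5V) = (-2)²·var(H) + (5)²·var(V) + 2·(-2)·(5)·Cov(H,V)
= 4·4 + 25·6.76 + -20·1.04 = 164.2
sd(-2H + 5V) = √164.2 ≈ 12.8141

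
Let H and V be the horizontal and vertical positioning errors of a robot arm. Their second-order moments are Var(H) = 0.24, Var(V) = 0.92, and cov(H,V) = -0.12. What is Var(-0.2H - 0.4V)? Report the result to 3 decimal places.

Var(-0.2H - 0.4V) = (-0.2)²·Var(H) + (-0.4)²·Var(V) + 2·(-0.2)·(-0.4)·cov(H,V)
= 0.04·0.24 + 0.16·0.92 + 0.16·-0.12 = 0.1376

0.138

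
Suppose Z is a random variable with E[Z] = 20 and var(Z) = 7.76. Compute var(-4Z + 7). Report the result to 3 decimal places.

124.160

var(-4Z + 7) = (-4)²·var(Z) = 16·7.76 = 124.16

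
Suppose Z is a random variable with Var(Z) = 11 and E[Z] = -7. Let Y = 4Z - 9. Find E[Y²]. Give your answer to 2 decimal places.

E[4Z - 9] = 4·-7 − 9 = -37
Var(4Z - 9) = (4)²·11 = 176
E[Y²] = Var(Y) + (E[Y])² = 176 + (-37)² = 1545

1545.00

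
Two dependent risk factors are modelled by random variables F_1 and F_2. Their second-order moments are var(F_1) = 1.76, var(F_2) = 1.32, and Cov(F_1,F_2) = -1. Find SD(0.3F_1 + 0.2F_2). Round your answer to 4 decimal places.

var(0.3F_1 + 0.2F_2) = (0.3)²·var(F_1) + (0.2)²·var(F_2) + 2·(0.3)·(0.2)·Cov(F_1,F_2)
= 0.09·1.76 + 0.04·1.32 + 0.12·-1 = 0.0912
SD(0.3F_1 + 0.2F_2) = √0.0912 ≈ 0.3020

0.3020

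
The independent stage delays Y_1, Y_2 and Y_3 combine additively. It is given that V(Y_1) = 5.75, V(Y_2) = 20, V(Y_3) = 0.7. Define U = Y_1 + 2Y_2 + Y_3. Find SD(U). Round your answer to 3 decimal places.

By independence, V(U) = (1)²V(Y_1) + (2)²V(Y_2) + (1)²V(Y_3)
= (1)²·5.75 + (2)²·20 + (1)²·0.7 = 86.45
SD(U) = √86.45 ≈ 9.298

9.298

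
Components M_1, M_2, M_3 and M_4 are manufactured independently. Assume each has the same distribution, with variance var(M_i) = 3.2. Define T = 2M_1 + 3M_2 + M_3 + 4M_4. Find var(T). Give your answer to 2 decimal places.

By independence, var(T) = (2)²var(M_1) + (3)²var(M_2) + (1)²var(M_3) + (4)²var(M_4)
= (2)²·3.2 + (3)²·3.2 + (1)²·3.2 + (4)²·3.2 = 96

96.00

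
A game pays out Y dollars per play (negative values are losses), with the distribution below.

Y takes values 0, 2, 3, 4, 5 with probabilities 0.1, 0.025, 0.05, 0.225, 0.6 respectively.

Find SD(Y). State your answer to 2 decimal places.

1.53

E[Y] = (0)(0.1) + (2)(0.025) + (3)(0.05) + (4)(0.225) + (5)(0.6) = 4.1
E[Y²] = (0)²(0.1) + (2)²(0.025) + (3)²(0.05) + (4)²(0.225) + (5)²(0.6) = 19.15
V(Y) = E[Y²] − (E[Y])² = 19.15 − (4.1)² = 2.34
SD(Y) = √2.34 ≈ 1.53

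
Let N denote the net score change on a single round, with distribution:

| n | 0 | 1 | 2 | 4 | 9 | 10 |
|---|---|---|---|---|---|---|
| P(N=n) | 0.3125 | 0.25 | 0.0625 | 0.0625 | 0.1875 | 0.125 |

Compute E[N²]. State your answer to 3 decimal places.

E[N²] = (0)²(0.3125) + (1)²(0.25) + (2)²(0.0625) + (4)²(0.0625) + (9)²(0.1875) + (10)²(0.125) = 29.1875

29.188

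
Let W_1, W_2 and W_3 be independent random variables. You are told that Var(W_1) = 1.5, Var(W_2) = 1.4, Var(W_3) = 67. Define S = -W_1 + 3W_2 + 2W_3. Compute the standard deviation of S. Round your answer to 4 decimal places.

By independence, Var(S) = (-1)²Var(W_1) + (3)²Var(W_2) + (2)²Var(W_3)
= (-1)²·1.5 + (3)²·1.4 + (2)²·67 = 282.1
sd(S) = √282.1 ≈ 16.7958

16.7958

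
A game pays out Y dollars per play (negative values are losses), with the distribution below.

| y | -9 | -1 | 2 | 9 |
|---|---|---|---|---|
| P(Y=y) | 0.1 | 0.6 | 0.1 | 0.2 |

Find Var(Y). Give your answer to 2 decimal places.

E[Y] = (-9)(0.1) + (-1)(0.6) + (2)(0.1) + (9)(0.2) = 0.5
E[Y²] = (-9)²(0.1) + (-1)²(0.6) + (2)²(0.1) + (9)²(0.2) = 25.3
Var(Y) = E[Y²] − (E[Y])² = 25.3 − (0.5)² = 25.05

25.05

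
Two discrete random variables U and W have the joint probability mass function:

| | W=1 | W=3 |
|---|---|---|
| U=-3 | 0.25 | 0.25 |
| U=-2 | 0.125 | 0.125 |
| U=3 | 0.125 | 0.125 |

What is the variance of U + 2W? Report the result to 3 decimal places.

E[U] = -1.25,  E[W] = 2,  E[UW] = -2.5
Var(U) = 7.75 − (-1.25)² = 6.1875;  Var(W) = 5 − (2)² = 1
Cov(U,W) = -2.5 − (-1.25)(2) = 0
Var(U + 2W) = (1)²·6.1875 + (2)²·1 + 2·(1)·(2)·0 = 10.1875

10.188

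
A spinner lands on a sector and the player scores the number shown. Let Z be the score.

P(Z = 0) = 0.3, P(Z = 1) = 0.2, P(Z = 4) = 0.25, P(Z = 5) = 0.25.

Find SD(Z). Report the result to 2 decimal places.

2.11

E[Z] = (0)(0.3) + (1)(0.2) + (4)(0.25) + (5)(0.25) = 2.45
E[Z²] = (0)²(0.3) + (1)²(0.2) + (4)²(0.25) + (5)²(0.25) = 10.45
Var(Z) = E[Z²] − (E[Z])² = 10.45 − (2.45)² = 4.4475
SD(Z) = √4.4475 ≈ 2.11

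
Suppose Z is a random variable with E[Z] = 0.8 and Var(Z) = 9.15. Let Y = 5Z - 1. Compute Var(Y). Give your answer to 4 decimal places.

Var(5Z - 1) = (5)²·Var(Z) = 25·9.15 = 228.75

228.7500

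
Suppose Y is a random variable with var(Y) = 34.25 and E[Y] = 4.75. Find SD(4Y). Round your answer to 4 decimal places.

var(4Y) = (4)²·34.25 = 548
SD(4Y) = √548 ≈ 23.4094

23.4094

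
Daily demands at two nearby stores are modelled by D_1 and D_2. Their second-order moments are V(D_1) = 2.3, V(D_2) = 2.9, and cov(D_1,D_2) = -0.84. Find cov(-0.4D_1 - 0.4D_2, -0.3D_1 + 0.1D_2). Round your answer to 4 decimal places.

cov(-0.4D_1 - 0.4D_2, -0.3D_1 + 0.1D_2) = (-0.4)(-0.3)V(D_1) + (-0.4)(0.1)V(D_2) + [(-0.4)(0.1) + (-0.4)(-0.3)]cov(D_1,D_2)
= 0.12·2.3 + -0.04·2.9 + 0.08·-0.84 = 0.0928

0.0928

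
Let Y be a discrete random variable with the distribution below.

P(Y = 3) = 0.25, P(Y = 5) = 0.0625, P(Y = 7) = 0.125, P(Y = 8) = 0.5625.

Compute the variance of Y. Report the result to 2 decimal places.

E[Y] = (3)(0.25) + (5)(0.0625) + (7)(0.125) + (8)(0.5625) = 6.4375
E[Y²] = (3)²(0.25) + (5)²(0.0625) + (7)²(0.125) + (8)²(0.5625) = 45.9375
V(Y) = E[Y²] − (E[Y])² = 45.9375 − (6.4375)² = 4.49609375

4.50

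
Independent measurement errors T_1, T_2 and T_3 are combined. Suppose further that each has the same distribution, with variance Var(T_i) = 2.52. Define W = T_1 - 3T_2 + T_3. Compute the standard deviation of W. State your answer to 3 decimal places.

5.265

By independence, Var(W) = (1)²Var(T_1) + (-3)²Var(T_2) + (1)²Var(T_3)
= (1)²·2.52 + (-3)²·2.52 + (1)²·2.52 = 27.72
SD(W) = √27.72 ≈ 5.265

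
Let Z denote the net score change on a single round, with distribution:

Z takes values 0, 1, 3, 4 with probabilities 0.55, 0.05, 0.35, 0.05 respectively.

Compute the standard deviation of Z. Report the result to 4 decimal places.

E[Z] = (0)(0.55) + (1)(0.05) + (3)(0.35) + (4)(0.05) = 1.3
E[Z²] = (0)²(0.55) + (1)²(0.05) + (3)²(0.35) + (4)²(0.05) = 4
V(Z) = E[Z²] − (E[Z])² = 4 − (1.3)² = 2.31
sd(Z) = √2.31 ≈ 1.5199

1.5199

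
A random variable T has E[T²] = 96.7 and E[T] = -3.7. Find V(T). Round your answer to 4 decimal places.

V(T) = 96.7 − (-3.7)² = 83.01

83.0100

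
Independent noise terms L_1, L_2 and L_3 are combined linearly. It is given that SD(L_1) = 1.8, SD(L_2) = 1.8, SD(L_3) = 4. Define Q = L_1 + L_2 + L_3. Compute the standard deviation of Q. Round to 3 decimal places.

V(L_1) = 3.24, V(L_2) = 3.24, V(L_3) = 16
By independence, V(Q) = (1)²V(L_1) + (1)²V(L_2) + (1)²V(L_3)
= (1)²·3.24 + (1)²·3.24 + (1)²·16 = 22.48
SD(Q) = √22.48 ≈ 4.741

4.741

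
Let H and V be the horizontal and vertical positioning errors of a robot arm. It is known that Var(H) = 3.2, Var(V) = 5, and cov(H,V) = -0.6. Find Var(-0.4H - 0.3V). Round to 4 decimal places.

Var(-0.4H - 0.3V) = (-0.4)²·Var(H) + (-0.3)²·Var(V) + 2·(-0.4)·(-0.3)·cov(H,V)
= 0.16·3.2 + 0.09·5 + 0.24·-0.6 = 0.818

0.8180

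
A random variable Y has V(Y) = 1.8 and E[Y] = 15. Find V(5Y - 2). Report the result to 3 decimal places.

45.000

V(5Y - 2) = (5)²·V(Y) = 25·1.8 = 45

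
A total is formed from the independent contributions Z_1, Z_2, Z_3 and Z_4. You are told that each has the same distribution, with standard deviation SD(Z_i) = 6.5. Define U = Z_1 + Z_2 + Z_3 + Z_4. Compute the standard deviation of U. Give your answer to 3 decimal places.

13.000

Var(Z_i) = (6.5)² = 42.25
By independence, Var(U) = (1)²Var(Z_1) + (1)²Var(Z_2) + (1)²Var(Z_3) + (1)²Var(Z_4)
= (1)²·42.25 + (1)²·42.25 + (1)²·42.25 + (1)²·42.25 = 169
SD(U) = √169 ≈ 13.000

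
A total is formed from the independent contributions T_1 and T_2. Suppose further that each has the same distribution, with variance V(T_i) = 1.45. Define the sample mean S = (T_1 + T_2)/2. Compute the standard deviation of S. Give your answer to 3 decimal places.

By independence, V(S) = (0.5)²V(T_1) + (0.5)²V(T_2)
= (0.5)²·1.45 + (0.5)²·1.45 = 0.725
SD(S) = √0.725 ≈ 0.851

0.851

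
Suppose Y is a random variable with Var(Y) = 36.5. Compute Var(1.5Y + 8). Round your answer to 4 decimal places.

Var(1.5Y + 8) = (1.5)²·Var(Y) = 2.25·36.5 = 82.125

82.1250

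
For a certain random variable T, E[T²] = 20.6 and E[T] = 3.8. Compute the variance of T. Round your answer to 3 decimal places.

Var(T) = 20.6 − (3.8)² = 6.16

6.160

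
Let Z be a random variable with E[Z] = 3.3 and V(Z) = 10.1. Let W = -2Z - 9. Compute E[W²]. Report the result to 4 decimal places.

E[-2Z - 9] = -2·3.3 − 9 = -15.6
V(-2Z - 9) = (-2)²·10.1 = 40.4
E[W²] = V(W) + (E[W])² = 40.4 + (-15.6)² = 283.76

283.7600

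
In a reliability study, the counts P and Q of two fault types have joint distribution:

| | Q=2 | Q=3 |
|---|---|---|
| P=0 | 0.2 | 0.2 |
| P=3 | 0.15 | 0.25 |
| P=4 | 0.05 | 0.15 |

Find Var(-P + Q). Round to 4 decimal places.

E[P] = 2,  E[Q] = 2.6,  E[PQ] = 5.35
Var(P) = 6.8 − (2)² = 2.8;  Var(Q) = 7 − (2.6)² = 0.24
Cov(P,Q) = 5.35 − (2)(2.6) = 0.15
Var(-P + Q) = (-1)²·2.8 + (1)²·0.24 + 2·(-1)·(1)·0.15 = 2.74

2.7400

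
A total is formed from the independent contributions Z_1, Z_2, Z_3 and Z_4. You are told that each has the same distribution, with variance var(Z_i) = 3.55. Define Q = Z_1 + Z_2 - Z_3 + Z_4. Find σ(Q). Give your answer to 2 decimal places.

By independence, var(Q) = (1)²var(Z_1) + (1)²var(Z_2) + (-1)²var(Z_3) + (1)²var(Z_4)
= (1)²·3.55 + (1)²·3.55 + (-1)²·3.55 + (1)²·3.55 = 14.2
σ(Q) = √14.2 ≈ 3.77

3.77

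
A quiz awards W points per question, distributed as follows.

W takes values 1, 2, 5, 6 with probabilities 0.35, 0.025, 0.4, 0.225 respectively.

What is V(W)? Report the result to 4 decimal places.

E[W] = (1)(0.35) + (2)(0.025) + (5)(0.4) + (6)(0.225) = 3.75
E[W²] = (1)²(0.35) + (2)²(0.025) + (5)²(0.4) + (6)²(0.225) = 18.55
V(W) = E[W²] − (E[W])² = 18.55 − (3.75)² = 4.4875

4.4875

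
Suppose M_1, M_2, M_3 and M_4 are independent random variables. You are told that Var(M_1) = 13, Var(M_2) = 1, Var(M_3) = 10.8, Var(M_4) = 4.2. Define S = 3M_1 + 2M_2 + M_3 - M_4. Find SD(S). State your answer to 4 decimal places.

11.6619

By independence, Var(S) = (3)²Var(M_1) + (2)²Var(M_2) + (1)²Var(M_3) + (-1)²Var(M_4)
= (3)²·13 + (2)²·1 + (1)²·10.8 + (-1)²·4.2 = 136
SD(S) = √136 ≈ 11.6619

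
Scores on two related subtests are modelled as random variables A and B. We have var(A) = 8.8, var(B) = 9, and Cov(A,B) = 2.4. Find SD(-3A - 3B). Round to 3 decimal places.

14.262

var(-3A - 3B) = (-3)²·var(A) + (-3)²·var(B) + 2·(-3)·(-3)·Cov(A,B)
= 9·8.8 + 9·9 + 18·2.4 = 203.4
SD(-3A - 3B) = √203.4 ≈ 14.262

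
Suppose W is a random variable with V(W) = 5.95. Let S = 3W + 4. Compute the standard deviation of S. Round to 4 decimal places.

V(3W + 4) = (3)²·5.95 = 53.55
sd(S) = √53.55 ≈ 7.3178

7.3178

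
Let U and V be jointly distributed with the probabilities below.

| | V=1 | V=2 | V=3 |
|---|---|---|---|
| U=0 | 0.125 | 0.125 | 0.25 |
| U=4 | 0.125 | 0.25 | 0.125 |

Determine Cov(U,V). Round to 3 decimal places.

E[U] = 2,  E[V] = 2.125
E[UV] = 4
Cov(U,V) = E[UV] − E[U]E[V] = 4 − (2)(2.125) = -0.25

-0.250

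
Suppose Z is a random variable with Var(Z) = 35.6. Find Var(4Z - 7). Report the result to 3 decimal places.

Var(4Z - 7) = (4)²·Var(Z) = 16·35.6 = 569.6

569.600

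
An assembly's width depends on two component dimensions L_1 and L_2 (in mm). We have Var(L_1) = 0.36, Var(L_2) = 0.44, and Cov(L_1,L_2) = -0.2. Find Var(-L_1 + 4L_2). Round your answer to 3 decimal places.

Var(-L_1 + 4L_2) = (-1)²·Var(L_1) + (4)²·Var(L_2) + 2·(-1)·(4)·Cov(L_1,L_2)
= 1·0.36 + 16·0.44 + -8·-0.2 = 9

9.000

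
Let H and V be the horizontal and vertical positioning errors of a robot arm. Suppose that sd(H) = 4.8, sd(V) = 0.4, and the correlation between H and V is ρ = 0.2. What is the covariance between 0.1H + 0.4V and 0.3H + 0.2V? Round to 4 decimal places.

0.7578

Var(H) = (4.8)² = 23.04;  Var(V) = (0.4)² = 0.16
cov(H,V) = ρ·sd(H)·sd(V) = 0.2·4.8·0.4 = 0.384
cov(0.1H + 0.4V, 0.3H + 0.2V) = (0.1)(0.3)Var(H) + (0.4)(0.2)Var(V) + [(0.1)(0.2) + (0.4)(0.3)]cov(H,V)
= 0.03·23.04 + 0.08·0.16 + 0.14·0.384 = 0.75776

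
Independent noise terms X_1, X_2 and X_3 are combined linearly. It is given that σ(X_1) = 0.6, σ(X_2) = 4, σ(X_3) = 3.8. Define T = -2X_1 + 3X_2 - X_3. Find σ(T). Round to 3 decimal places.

12.644

var(X_1) = 0.36, var(X_2) = 16, var(X_3) = 14.44
By independence, var(T) = (-2)²var(X_1) + (3)²var(X_2) + (-1)²var(X_3)
= (-2)²·0.36 + (3)²·16 + (-1)²·14.44 = 159.88
σ(T) = √159.88 ≈ 12.644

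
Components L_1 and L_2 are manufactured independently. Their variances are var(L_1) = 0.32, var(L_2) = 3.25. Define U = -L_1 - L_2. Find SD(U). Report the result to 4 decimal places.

By independence, var(U) = (-1)²var(L_1) + (-1)²var(L_2)
= (-1)²·0.32 + (-1)²·3.25 = 3.57
SD(U) = √3.57 ≈ 1.8894

1.8894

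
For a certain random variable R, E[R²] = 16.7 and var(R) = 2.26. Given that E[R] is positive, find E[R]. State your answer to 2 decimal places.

3.80

(E[R])² = E[R²] − var(R) = 16.7 − 2.26 = 14.44
E[R] = √14.44 = 3.8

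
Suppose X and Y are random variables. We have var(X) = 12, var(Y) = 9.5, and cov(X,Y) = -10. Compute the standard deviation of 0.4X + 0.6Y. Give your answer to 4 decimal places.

var(0.4X + 0.6Y) = (0.4)²·var(X) + (0.6)²·var(Y) + 2·(0.4)·(0.6)·cov(X,Y)
= 0.16·12 + 0.36·9.5 + 0.48·-10 = 0.54
SD(0.4X + 0.6Y) = √0.54 ≈ 0.7348

0.7348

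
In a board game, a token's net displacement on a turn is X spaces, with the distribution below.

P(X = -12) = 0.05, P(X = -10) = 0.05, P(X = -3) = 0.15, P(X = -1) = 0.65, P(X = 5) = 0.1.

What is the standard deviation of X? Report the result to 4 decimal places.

E[X] = (-12)(0.05) + (-10)(0.05) + (-3)(0.15) + (-1)(0.65) + (5)(0.1) = -1.7
E[X²] = (-12)²(0.05) + (-10)²(0.05) + (-3)²(0.15) + (-1)²(0.65) + (5)²(0.1) = 16.7
Var(X) = E[X²] − (E[X])² = 16.7 − (-1.7)² = 13.81
σ(X) = √13.81 ≈ 3.7162

3.7162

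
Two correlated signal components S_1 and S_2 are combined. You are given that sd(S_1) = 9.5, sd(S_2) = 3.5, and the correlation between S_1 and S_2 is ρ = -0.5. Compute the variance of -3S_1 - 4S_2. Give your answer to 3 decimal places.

609.250

Var(S_1) = (9.5)² = 90.25;  Var(S_2) = (3.5)² = 12.25
Cov(S_1,S_2) = ρ·sd(S_1)·sd(S_2) = -0.5·9.5·3.5 = -16.625
Var(-3S_1 - 4S_2) = (-3)²·Var(S_1) + (-4)²·Var(S_2) + 2·(-3)·(-4)·Cov(S_1,S_2)
= 9·90.25 + 16·12.25 + 24·-16.625 = 609.25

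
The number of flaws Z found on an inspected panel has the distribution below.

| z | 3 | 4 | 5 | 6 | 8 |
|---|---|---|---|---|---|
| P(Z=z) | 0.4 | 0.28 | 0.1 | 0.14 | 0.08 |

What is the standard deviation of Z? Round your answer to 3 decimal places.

1.500

E[Z] = (3)(0.4) + (4)(0.28) + (5)(0.1) + (6)(0.14) + (8)(0.08) = 4.3
E[Z²] = (3)²(0.4) + (4)²(0.28) + (5)²(0.1) + (6)²(0.14) + (8)²(0.08) = 20.74
V(Z) = E[Z²] − (E[Z])² = 20.74 − (4.3)² = 2.25
sd(Z) = √2.25 ≈ 1.500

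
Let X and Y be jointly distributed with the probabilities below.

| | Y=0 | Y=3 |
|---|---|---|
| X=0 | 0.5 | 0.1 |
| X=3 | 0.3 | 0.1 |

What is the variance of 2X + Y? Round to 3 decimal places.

10.800

E[X] = 1.2,  E[Y] = 0.6,  E[XY] = 0.9
var(X) = 3.6 − (1.2)² = 2.16;  var(Y) = 1.8 − (0.6)² = 1.44
cov(X,Y) = 0.9 − (1.2)(0.6) = 0.18
var(2X + Y) = (2)²·2.16 + (1)²·1.44 + 2·(2)·(1)·0.18 = 10.8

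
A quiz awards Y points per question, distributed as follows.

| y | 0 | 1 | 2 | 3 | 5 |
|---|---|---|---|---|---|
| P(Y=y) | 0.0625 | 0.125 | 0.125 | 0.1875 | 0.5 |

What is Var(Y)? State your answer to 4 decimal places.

2.9961

E[Y] = (0)(0.0625) + (1)(0.125) + (2)(0.125) + (3)(0.1875) + (5)(0.5) = 3.4375
E[Y²] = (0)²(0.0625) + (1)²(0.125) + (2)²(0.125) + (3)²(0.1875) + (5)²(0.5) = 14.8125
Var(Y) = E[Y²] − (E[Y])² = 14.8125 − (3.4375)² = 2.99609375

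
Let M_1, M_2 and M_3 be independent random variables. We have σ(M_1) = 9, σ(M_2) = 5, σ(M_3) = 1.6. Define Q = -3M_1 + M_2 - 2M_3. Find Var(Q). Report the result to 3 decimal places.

Var(M_1) = 81, Var(M_2) = 25, Var(M_3) = 2.56
By independence, Var(Q) = (-3)²Var(M_1) + (1)²Var(M_2) + (-2)²Var(M_3)
= (-3)²·81 + (1)²·25 + (-2)²·2.56 = 764.24

764.240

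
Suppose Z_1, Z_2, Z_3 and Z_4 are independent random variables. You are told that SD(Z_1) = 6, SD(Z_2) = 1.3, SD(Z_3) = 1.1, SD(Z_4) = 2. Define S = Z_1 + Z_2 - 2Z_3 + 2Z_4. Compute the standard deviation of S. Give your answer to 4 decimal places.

Var(Z_1) = 36, Var(Z_2) = 1.69, Var(Z_3) = 1.21, Var(Z_4) = 4
By independence, Var(S) = (1)²Var(Z_1) + (1)²Var(Z_2) + (-2)²Var(Z_3) + (2)²Var(Z_4)
= (1)²·36 + (1)²·1.69 + (-2)²·1.21 + (2)²·4 = 58.53
SD(S) = √58.53 ≈ 7.6505

7.6505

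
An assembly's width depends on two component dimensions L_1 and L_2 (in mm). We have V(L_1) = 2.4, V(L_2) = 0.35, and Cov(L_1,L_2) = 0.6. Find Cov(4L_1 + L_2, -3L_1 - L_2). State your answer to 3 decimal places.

Cov(4L_1 + L_2, -3L_1 - L_2) = (4)(-3)V(L_1) + (1)(-1)V(L_2) + [(4)(-1) + (1)(-3)]Cov(L_1,L_2)
= -12·2.4 + -1·0.35 + -7·0.6 = -33.35

-33.350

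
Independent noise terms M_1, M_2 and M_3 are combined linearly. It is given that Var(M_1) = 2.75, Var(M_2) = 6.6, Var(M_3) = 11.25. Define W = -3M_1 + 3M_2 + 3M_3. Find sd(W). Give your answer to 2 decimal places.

By independence, Var(W) = (-3)²Var(M_1) + (3)²Var(M_2) + (3)²Var(M_3)
= (-3)²·2.75 + (3)²·6.6 + (3)²·11.25 = 185.4
sd(W) = √185.4 ≈ 13.62

13.62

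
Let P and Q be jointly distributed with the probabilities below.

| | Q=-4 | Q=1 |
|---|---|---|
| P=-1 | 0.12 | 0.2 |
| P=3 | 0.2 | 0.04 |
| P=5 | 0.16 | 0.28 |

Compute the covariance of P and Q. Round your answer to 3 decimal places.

E[P] = 2.6,  E[Q] = -1.4
E[PQ] = -3.8
Cov(P,Q) = E[PQ] − E[P]E[Q] = -3.8 − (2.6)(-1.4) = -0.16

-0.160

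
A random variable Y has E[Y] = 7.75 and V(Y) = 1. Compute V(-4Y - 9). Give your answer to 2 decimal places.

V(-4Y - 9) = (-4)²·V(Y) = 16·1 = 16

16.00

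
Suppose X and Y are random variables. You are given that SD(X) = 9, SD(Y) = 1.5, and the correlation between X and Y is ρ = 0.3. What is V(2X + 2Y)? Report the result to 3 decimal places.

V(X) = (9)² = 81;  V(Y) = (1.5)² = 2.25
Cov(X,Y) = ρ·SD(X)·SD(Y) = 0.3·9·1.5 = 4.05
V(2X + 2Y) = (2)²·V(X) + (2)²·V(Y) + 2·(2)·(2)·Cov(X,Y)
= 4·81 + 4·2.25 + 8·4.05 = 365.4

365.400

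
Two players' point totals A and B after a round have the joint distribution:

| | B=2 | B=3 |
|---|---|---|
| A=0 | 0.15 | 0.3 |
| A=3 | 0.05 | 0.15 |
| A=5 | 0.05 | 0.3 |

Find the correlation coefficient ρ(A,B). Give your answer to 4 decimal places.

E[A] = 2.35,  E[B] = 2.75
E[AB] = 6.65
cov(A,B) = E[AB] − E[A]E[B] = 6.65 − (2.35)(2.75) = 0.1875
var(A) = 5.0275,  var(B) = 0.1875
ρ = 0.1875 / √(5.0275·0.1875) ≈ 0.1931

0.1931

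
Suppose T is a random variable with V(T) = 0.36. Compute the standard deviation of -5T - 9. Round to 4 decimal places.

3.0000

V(-5T - 9) = (-5)²·0.36 = 9
sd(-5T - 9) = √9 ≈ 3.0000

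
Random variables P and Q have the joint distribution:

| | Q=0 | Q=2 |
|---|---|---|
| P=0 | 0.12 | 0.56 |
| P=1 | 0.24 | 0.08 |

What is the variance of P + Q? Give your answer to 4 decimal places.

0.6400

E[P] = 0.32,  E[Q] = 1.28,  E[PQ] = 0.16
Var(P) = 0.32 − (0.32)² = 0.2176;  Var(Q) = 2.56 − (1.28)² = 0.9216
Cov(P,Q) = 0.16 − (0.32)(1.28) = -0.2496
Var(P + Q) = (1)²·0.2176 + (1)²·0.9216 + 2·(1)·(1)·-0.2496 = 0.64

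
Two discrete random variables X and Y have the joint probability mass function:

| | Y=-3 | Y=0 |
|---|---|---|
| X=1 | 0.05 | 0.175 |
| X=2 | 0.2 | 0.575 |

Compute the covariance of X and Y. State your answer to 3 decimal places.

-0.019

E[X] = 1.775,  E[Y] = -0.75
E[XY] = -1.35
cov(X,Y) = E[XY] − E[X]E[Y] = -1.35 − (1.775)(-0.75) = -0.01875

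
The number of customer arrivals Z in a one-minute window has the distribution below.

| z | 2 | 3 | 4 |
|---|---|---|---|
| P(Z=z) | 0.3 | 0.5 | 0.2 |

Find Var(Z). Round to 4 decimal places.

E[Z] = (2)(0.3) + (3)(0.5) + (4)(0.2) = 2.9
E[Z²] = (2)²(0.3) + (3)²(0.5) + (4)²(0.2) = 8.9
Var(Z) = E[Z²] − (E[Z])² = 8.9 − (2.9)² = 0.49

0.4900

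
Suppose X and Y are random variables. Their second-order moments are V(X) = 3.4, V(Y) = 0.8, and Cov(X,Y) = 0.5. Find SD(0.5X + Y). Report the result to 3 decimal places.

1.466

V(0.5X + Y) = (0.5)²·V(X) + (1)²·V(Y) + 2·(0.5)·(1)·Cov(X,Y)
= 0.25·3.4 + 1·0.8 + 1·0.5 = 2.15
SD(0.5X + Y) = √2.15 ≈ 1.466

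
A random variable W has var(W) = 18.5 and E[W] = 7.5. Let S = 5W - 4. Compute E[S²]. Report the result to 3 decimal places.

1584.750

E[5W - 4] = 5·7.5 − 4 = 33.5
var(5W - 4) = (5)²·18.5 = 462.5
E[S²] = var(S) + (E[S])² = 462.5 + (33.5)² = 1584.75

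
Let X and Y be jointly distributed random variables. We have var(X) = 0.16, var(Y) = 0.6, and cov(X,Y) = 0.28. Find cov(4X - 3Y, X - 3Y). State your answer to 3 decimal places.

1.840

cov(4X - 3Y, X - 3Y) = (4)(1)var(X) + (-3)(-3)var(Y) + [(4)(-3) + (-3)(1)]cov(X,Y)
= 4·0.16 + 9·0.6 + -15·0.28 = 1.84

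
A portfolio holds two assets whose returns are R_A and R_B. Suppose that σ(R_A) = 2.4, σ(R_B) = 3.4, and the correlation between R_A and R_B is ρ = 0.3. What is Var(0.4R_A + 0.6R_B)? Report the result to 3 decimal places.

Var(R_A) = (2.4)² = 5.76;  Var(R_B) = (3.4)² = 11.56
Cov(R_A,R_B) = ρ·σ(R_A)·σ(R_B) = 0.3·2.4·3.4 = 2.448
Var(0.4R_A + 0.6R_B) = (0.4)²·Var(R_A) + (0.6)²·Var(R_B) + 2·(0.4)·(0.6)·Cov(R_A,R_B)
= 0.16·5.76 + 0.36·11.56 + 0.48·2.448 = 6.25824

6.258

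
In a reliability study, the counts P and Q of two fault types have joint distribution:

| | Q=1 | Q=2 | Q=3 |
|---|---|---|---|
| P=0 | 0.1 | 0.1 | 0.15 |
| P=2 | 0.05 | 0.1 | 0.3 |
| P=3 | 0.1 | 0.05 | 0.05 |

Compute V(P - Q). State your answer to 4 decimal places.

2.0875

E[P] = 1.5,  E[Q] = 2.25,  E[PQ] = 3.35
V(P) = 3.6 − (1.5)² = 1.35;  V(Q) = 5.75 − (2.25)² = 0.6875
Cov(P,Q) = 3.35 − (1.5)(2.25) = -0.025
V(P - Q) = (1)²·1.35 + (-1)²·0.6875 + 2·(1)·(-1)·-0.025 = 2.0875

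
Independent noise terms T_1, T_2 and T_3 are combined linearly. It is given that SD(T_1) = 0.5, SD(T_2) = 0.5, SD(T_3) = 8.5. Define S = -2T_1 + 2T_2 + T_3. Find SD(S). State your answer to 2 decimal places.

Var(T_1) = 0.25, Var(T_2) = 0.25, Var(T_3) = 72.25
By independence, Var(S) = (-2)²Var(T_1) + (2)²Var(T_2) + (1)²Var(T_3)
= (-2)²·0.25 + (2)²·0.25 + (1)²·72.25 = 74.25
SD(S) = √74.25 ≈ 8.62

8.62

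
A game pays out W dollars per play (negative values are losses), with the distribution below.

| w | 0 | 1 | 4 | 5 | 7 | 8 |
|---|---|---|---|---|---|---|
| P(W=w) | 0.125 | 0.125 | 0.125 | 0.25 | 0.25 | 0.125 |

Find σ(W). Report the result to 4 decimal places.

E[W] = (0)(0.125) + (1)(0.125) + (4)(0.125) + (5)(0.25) + (7)(0.25) + (8)(0.125) = 4.625
E[W²] = (0)²(0.125) + (1)²(0.125) + (4)²(0.125) + (5)²(0.25) + (7)²(0.25) + (8)²(0.125) = 28.625
var(W) = E[W²] − (E[W])² = 28.625 − (4.625)² = 7.234375
σ(W) = √7.234375 ≈ 2.6897

2.6897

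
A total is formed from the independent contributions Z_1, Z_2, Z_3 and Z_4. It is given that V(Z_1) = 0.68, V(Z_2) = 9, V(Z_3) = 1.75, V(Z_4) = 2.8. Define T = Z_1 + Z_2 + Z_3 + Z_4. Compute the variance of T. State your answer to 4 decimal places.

14.2300

By independence, V(T) = (1)²V(Z_1) + (1)²V(Z_2) + (1)²V(Z_3) + (1)²V(Z_4)
= (1)²·0.68 + (1)²·9 + (1)²·1.75 + (1)²·2.8 = 14.23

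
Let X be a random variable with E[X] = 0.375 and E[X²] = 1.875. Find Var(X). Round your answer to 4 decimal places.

Var(X) = 1.875 − (0.375)² = 1.734375

1.7344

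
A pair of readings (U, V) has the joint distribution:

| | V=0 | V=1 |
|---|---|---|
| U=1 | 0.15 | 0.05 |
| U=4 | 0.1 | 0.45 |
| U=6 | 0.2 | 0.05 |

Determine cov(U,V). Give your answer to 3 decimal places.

0.005

E[U] = 3.9,  E[V] = 0.55
E[UV] = 2.15
cov(U,V) = E[UV] − E[U]E[V] = 2.15 − (3.9)(0.55) = 0.005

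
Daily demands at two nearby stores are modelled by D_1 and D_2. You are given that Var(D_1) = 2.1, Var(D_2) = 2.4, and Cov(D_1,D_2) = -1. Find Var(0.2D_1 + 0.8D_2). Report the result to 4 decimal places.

Var(0.2D_1 + 0.8D_2) = (0.2)²·Var(D_1) + (0.8)²·Var(D_2) + 2·(0.2)·(0.8)·Cov(D_1,D_2)
= 0.04·2.1 + 0.64·2.4 + 0.32·-1 = 1.3

1.3000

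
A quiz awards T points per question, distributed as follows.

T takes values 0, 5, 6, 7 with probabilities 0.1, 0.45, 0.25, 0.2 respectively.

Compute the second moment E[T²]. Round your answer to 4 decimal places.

30.0500

E[T²] = (0)²(0.1) + (5)²(0.45) + (6)²(0.25) + (7)²(0.2) = 30.05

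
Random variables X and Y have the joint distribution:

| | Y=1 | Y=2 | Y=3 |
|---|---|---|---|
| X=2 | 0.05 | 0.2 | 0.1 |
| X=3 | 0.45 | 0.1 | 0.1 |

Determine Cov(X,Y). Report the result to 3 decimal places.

-0.155

E[X] = 2.65,  E[Y] = 1.7
E[XY] = 4.35
Cov(X,Y) = E[XY] − E[X]E[Y] = 4.35 − (2.65)(1.7) = -0.155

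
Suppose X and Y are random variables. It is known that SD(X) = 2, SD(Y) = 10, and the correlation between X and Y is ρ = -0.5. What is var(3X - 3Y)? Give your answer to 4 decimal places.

var(X) = (2)² = 4;  var(Y) = (10)² = 100
Cov(X,Y) = ρ·SD(X)·SD(Y) = -0.5·2·10 = -10
var(3X - 3Y) = (3)²·var(X) + (-3)²·var(Y) + 2·(3)·(-3)·Cov(X,Y)
= 9·4 + 9·100 + -18·-10 = 1116

1116.0000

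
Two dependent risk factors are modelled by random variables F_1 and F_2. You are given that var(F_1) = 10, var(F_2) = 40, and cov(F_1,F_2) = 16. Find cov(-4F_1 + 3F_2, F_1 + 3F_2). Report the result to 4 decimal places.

cov(-4F_1 + 3F_2, F_1 + 3F_2) = (-4)(1)var(F_1) + (3)(3)var(F_2) + [(-4)(3) + (3)(1)]cov(F_1,F_2)
= -4·10 + 9·40 + -9·16 = 176

176.0000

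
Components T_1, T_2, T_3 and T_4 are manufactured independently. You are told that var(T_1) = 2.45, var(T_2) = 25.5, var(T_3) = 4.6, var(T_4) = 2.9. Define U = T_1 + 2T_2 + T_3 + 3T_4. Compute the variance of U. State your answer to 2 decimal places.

135.15

By independence, var(U) = (1)²var(T_1) + (2)²var(T_2) + (1)²var(T_3) + (3)²var(T_4)
= (1)²·2.45 + (2)²·25.5 + (1)²·4.6 + (3)²·2.9 = 135.15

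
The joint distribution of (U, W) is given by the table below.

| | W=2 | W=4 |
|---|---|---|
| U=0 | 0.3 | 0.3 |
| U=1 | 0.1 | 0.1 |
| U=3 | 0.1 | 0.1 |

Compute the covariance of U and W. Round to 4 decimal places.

E[U] = 0.8,  E[W] = 3
E[UW] = 2.4
cov(U,W) = E[UW] − E[U]E[W] = 2.4 − (0.8)(3) = 0

0.0000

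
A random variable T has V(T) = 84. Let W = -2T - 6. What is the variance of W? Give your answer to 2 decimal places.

336.00

V(-2T - 6) = (-2)²·V(T) = 4·84 = 336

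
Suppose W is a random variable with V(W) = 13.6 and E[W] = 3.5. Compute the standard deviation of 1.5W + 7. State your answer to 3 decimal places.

V(1.5W + 7) = (1.5)²·13.6 = 30.6
sd(1.5W + 7) = √30.6 ≈ 5.532

5.532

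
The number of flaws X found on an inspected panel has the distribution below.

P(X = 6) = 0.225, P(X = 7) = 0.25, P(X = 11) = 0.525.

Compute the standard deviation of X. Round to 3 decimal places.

E[X] = (6)(0.225) + (7)(0.25) + (11)(0.525) = 8.875
E[X²] = (6)²(0.225) + (7)²(0.25) + (11)²(0.525) = 83.875
V(X) = E[X²] − (E[X])² = 83.875 − (8.875)² = 5.109375
SD(X) = √5.109375 ≈ 2.260

2.260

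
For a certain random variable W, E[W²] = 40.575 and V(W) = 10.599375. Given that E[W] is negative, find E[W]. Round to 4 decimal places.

-5.4750

(E[W])² = E[W²] − V(W) = 40.575 − 10.599375 = 29.975625
E[W] = −√29.975625 = -5.475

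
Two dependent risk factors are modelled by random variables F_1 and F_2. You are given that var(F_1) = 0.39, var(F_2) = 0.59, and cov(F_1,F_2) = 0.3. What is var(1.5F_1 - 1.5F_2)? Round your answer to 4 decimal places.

var(1.5F_1 - 1.5F_2) = (1.5)²·var(F_1) + (-1.5)²·var(F_2) + 2·(1.5)·(-1.5)·cov(F_1,F_2)
= 2.25·0.39 + 2.25·0.59 + -4.5·0.3 = 0.855

0.8550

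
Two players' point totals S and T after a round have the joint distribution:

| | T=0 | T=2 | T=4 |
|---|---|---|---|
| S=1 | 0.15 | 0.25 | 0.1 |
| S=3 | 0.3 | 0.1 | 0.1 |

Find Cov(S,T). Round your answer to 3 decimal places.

E[S] = 2,  E[T] = 1.5
E[ST] = 2.7
Cov(S,T) = E[ST] − E[S]E[T] = 2.7 − (2)(1.5) = -0.3

-0.300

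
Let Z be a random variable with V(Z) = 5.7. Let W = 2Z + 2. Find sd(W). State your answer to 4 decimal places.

4.7749

V(2Z + 2) = (2)²·5.7 = 22.8
sd(W) = √22.8 ≈ 4.7749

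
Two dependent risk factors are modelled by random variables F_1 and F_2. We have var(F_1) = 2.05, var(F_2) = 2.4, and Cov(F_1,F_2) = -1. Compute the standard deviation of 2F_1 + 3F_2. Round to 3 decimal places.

var(2F_1 + 3F_2) = (2)²·var(F_1) + (3)²·var(F_2) + 2·(2)·(3)·Cov(F_1,F_2)
= 4·2.05 + 9·2.4 + 12·-1 = 17.8
SD(2F_1 + 3F_2) = √17.8 ≈ 4.219

4.219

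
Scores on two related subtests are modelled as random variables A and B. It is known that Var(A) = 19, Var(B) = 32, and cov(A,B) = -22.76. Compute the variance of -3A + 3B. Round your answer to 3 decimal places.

Var(-3A + 3B) = (-3)²·Var(A) + (3)²·Var(B) + 2·(-3)·(3)·cov(A,B)
= 9·19 + 9·32 + -18·-22.76 = 868.68

868.680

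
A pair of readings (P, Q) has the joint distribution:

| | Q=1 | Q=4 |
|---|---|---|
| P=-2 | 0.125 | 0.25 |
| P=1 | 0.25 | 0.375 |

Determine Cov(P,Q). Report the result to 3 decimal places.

-0.141

E[P] = -0.125,  E[Q] = 2.875
E[PQ] = -0.5
Cov(P,Q) = E[PQ] − E[P]E[Q] = -0.5 − (-0.125)(2.875) = -0.140625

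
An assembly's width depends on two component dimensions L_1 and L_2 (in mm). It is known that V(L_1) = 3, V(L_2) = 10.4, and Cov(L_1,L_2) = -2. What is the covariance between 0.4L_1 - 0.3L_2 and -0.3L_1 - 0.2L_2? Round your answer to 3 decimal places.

0.244

Cov(0.4L_1 - 0.3L_2, -0.3L_1 - 0.2L_2) = (0.4)(-0.3)V(L_1) + (-0.3)(-0.2)V(L_2) + [(0.4)(-0.2) + (-0.3)(-0.3)]Cov(L_1,L_2)
= -0.12·3 + 0.06·10.4 + 0.01·-2 = 0.244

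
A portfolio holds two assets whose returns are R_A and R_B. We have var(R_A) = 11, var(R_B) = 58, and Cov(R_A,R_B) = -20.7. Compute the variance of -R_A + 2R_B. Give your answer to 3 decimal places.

325.800

var(-R_A + 2R_B) = (-1)²·var(R_A) + (2)²·var(R_B) + 2·(-1)·(2)·Cov(R_A,R_B)
= 1·11 + 4·58 + -4·-20.7 = 325.8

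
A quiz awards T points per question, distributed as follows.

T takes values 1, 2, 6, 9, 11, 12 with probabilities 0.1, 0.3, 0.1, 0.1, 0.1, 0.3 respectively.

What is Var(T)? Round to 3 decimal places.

E[T] = (1)(0.1) + (2)(0.3) + (6)(0.1) + (9)(0.1) + (11)(0.1) + (12)(0.3) = 6.9
E[T²] = (1)²(0.1) + (2)²(0.3) + (6)²(0.1) + (9)²(0.1) + (11)²(0.1) + (12)²(0.3) = 68.3
Var(T) = E[T²] − (E[T])² = 68.3 − (6.9)² = 20.69

20.690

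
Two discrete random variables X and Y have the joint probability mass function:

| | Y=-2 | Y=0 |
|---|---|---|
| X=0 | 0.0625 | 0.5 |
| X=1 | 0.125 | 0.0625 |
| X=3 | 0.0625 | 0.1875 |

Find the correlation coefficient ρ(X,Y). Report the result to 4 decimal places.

E[X] = 0.9375,  E[Y] = -0.5
E[XY] = -0.625
Cov(X,Y) = E[XY] − E[X]E[Y] = -0.625 − (0.9375)(-0.5) = -0.15625
var(X) = 1.55859375,  var(Y) = 0.75
ρ = -0.15625 / √(1.55859375·0.75) ≈ -0.1445

-0.1445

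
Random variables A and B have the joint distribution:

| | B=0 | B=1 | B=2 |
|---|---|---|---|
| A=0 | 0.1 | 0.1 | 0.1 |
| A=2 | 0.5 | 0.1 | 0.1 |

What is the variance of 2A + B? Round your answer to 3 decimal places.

E[A] = 1.4,  E[B] = 0.6,  E[AB] = 0.6
var(A) = 2.8 − (1.4)² = 0.84;  var(B) = 1 − (0.6)² = 0.64
cov(A,B) = 0.6 − (1.4)(0.6) = -0.24
var(2A + B) = (2)²·0.84 + (1)²·0.64 + 2·(2)·(1)·-0.24 = 3.04

3.040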